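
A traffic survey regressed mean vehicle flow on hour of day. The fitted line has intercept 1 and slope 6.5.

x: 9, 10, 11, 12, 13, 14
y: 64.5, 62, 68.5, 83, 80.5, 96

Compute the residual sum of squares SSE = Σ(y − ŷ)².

x=9: ŷ = 1 + 6.5·9 = 59.5; e = 64.5 − 59.5 = 5
x=10: ŷ = 1 + 6.5·10 = 66; e = 62 − 66 = -4
x=11: ŷ = 1 + 6.5·11 = 72.5; e = 68.5 − 72.5 = -4
x=12: ŷ = 1 + 6.5·12 = 79; e = 83 − 79 = 4
x=13: ŷ = 1 + 6.5·13 = 85.5; e = 80.5 − 85.5 = -5
x=14: ŷ = 1 + 6.5·14 = 92; e = 96 − 92 = 4
SSE = 25 + 16 + 16 + 16 + 25 + 16 = 114

SSE = 114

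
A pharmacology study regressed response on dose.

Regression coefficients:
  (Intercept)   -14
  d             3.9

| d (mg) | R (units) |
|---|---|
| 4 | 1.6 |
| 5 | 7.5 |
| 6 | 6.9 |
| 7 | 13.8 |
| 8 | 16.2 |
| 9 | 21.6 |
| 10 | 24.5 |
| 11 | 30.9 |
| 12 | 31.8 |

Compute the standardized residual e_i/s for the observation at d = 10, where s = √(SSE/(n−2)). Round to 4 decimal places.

d=4: R̂ = -14 + 3.9·4 = 1.6; e = 1.6 − 1.6 = 0
d=5: R̂ = -14 + 3.9·5 = 5.5; e = 7.5 − 5.5 = 2
d=6: R̂ = -14 + 3.9·6 = 9.4; e = 6.9 − 9.4 = -2.5
d=7: R̂ = -14 + 3.9·7 = 13.3; e = 13.8 − 13.3 = 0.5
d=8: R̂ = -14 + 3.9·8 = 17.2; e = 16.2 − 17.2 = -1
d=9: R̂ = -14 + 3.9·9 = 21.1; e = 21.6 − 21.1 = 0.5
d=10: R̂ = -14 + 3.9·10 = 25; e = 24.5 − 25 = -0.5
d=11: R̂ = -14 + 3.9·11 = 28.9; e = 30.9 − 28.9 = 2
d=12: R̂ = -14 + 3.9·12 = 32.8; e = 31.8 − 32.8 = -1
SSE = 0 + 4 + 6.25 + 0.25 + 1 + 0.25 + 0.25 + 4 + 1 = 17
s = √(17/7) = 1.55839
e/s = -0.5 / 1.55839 = -0.3208

-0.3208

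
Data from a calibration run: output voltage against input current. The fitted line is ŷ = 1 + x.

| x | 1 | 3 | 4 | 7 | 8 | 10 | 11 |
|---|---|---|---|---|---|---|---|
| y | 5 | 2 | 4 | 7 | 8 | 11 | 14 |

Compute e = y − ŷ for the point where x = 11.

ŷ = 1 + 11 = 12
e = 14 − 12 = 2

e = 2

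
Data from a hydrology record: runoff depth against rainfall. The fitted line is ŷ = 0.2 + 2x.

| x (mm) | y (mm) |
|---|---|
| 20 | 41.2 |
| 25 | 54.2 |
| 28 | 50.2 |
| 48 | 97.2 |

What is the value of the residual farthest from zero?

e = -6

x=20: ŷ = 0.2 + 2·20 = 40.2; e = 41.2 − 40.2 = 1
x=25: ŷ = 0.2 + 2·25 = 50.2; e = 54.2 − 50.2 = 4
x=28: ŷ = 0.2 + 2·28 = 56.2; e = 50.2 − 56.2 = -6
x=48: ŷ = 0.2 + 2·48 = 96.2; e = 97.2 − 96.2 = 1
Largest |e| is 6 at x = 28, residual -6.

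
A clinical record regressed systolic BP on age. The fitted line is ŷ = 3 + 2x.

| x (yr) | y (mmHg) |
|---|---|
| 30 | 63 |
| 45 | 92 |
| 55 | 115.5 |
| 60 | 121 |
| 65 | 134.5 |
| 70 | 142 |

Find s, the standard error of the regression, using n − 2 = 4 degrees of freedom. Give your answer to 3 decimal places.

s = 1.904

x=30: ŷ = 3 + 2·30 = 63; r = 63 − 63 = 0
x=45: ŷ = 3 + 2·45 = 93; r = 92 − 93 = -1
x=55: ŷ = 3 + 2·55 = 113; r = 115.5 − 113 = 2.5
x=60: ŷ = 3 + 2·60 = 123; r = 121 − 123 = -2
x=65: ŷ = 3 + 2·65 = 133; r = 134.5 − 133 = 1.5
x=70: ŷ = 3 + 2·70 = 143; r = 142 − 143 = -1
SSE = 0 + 1 + 6.25 + 4 + 2.25 + 1 = 14.5
s = √(14.5/4) = √3.625 ≈ 1.904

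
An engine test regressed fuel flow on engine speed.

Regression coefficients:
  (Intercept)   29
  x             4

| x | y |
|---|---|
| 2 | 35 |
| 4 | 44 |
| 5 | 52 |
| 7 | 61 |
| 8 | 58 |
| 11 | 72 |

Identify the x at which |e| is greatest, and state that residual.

x=2: ŷ = 29 + 4·2 = 37; e = 35 − 37 = -2
x=4: ŷ = 29 + 4·4 = 45; e = 44 − 45 = -1
x=5: ŷ = 29 + 4·5 = 49; e = 52 − 49 = 3
x=7: ŷ = 29 + 4·7 = 57; e = 61 − 57 = 4
x=8: ŷ = 29 + 4·8 = 61; e = 58 − 61 = -3
x=11: ŷ = 29 + 4·11 = 73; e = 72 − 73 = -1
Largest |e| is 4 at x = 7, residual 4.

x = 7, e = 4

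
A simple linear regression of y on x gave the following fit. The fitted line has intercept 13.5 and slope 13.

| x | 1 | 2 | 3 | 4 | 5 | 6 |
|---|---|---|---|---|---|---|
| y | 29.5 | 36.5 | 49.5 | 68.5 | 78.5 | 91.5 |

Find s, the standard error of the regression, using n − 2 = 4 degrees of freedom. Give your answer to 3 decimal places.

x=1: ŷ = 13.5 + 13·1 = 26.5; r = 29.5 − 26.5 = 3
x=2: ŷ = 13.5 + 13·2 = 39.5; r = 36.5 − 39.5 = -3
x=3: ŷ = 13.5 + 13·3 = 52.5; r = 49.5 − 52.5 = -3
x=4: ŷ = 13.5 + 13·4 = 65.5; r = 68.5 − 65.5 = 3
x=5: ŷ = 13.5 + 13·5 = 78.5; r = 78.5 − 78.5 = 0
x=6: ŷ = 13.5 + 13·6 = 91.5; r = 91.5 − 91.5 = 0
SSE = 9 + 9 + 9 + 9 + 0 + 0 = 36
s = √(36/4) = √9 ≈ 3.000

s = 3.000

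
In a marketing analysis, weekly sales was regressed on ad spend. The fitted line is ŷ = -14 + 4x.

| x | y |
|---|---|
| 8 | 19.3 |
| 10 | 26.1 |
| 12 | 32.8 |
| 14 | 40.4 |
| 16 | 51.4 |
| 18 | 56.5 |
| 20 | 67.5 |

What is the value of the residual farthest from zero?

x=8: ŷ = -14 + 4·8 = 18; e = 19.3 − 18 = 1.3
x=10: ŷ = -14 + 4·10 = 26; e = 26.1 − 26 = 0.1
x=12: ŷ = -14 + 4·12 = 34; e = 32.8 − 34 = -1.2
x=14: ŷ = -14 + 4·14 = 42; e = 40.4 − 42 = -1.6
x=16: ŷ = -14 + 4·16 = 50; e = 51.4 − 50 = 1.4
x=18: ŷ = -14 + 4·18 = 58; e = 56.5 − 58 = -1.5
x=20: ŷ = -14 + 4·20 = 66; e = 67.5 − 66 = 1.5
Largest |e| is 1.6 at x = 14, residual -1.6.

e = -1.6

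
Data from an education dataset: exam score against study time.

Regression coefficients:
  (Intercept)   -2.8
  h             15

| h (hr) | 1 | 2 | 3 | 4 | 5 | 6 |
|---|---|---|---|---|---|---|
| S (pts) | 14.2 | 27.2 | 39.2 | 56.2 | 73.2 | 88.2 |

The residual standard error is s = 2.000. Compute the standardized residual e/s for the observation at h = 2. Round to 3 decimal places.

ŷ = -2.8 + 15·2 = 27.2
e = 27.2 − 27.2 = 0
e/s = 0 / 2.000 = 0.000

0.000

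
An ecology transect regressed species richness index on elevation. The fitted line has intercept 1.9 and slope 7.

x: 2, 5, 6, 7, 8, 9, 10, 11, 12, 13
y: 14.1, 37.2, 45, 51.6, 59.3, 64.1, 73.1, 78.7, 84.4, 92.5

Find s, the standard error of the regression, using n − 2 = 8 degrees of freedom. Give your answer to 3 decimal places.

s = 1.200

x=2: ŷ = 1.9 + 7·2 = 15.9; r = 14.1 − 15.9 = -1.8
x=5: ŷ = 1.9 + 7·5 = 36.9; r = 37.2 − 36.9 = 0.3
x=6: ŷ = 1.9 + 7·6 = 43.9; r = 45 − 43.9 = 1.1
x=7: ŷ = 1.9 + 7·7 = 50.9; r = 51.6 − 50.9 = 0.7
x=8: ŷ = 1.9 + 7·8 = 57.9; r = 59.3 − 57.9 = 1.4
x=9: ŷ = 1.9 + 7·9 = 64.9; r = 64.1 − 64.9 = -0.8
x=10: ŷ = 1.9 + 7·10 = 71.9; r = 73.1 − 71.9 = 1.2
x=11: ŷ = 1.9 + 7·11 = 78.9; r = 78.7 − 78.9 = -0.2
x=12: ŷ = 1.9 + 7·12 = 85.9; r = 84.4 − 85.9 = -1.5
x=13: ŷ = 1.9 + 7·13 = 92.9; r = 92.5 − 92.9 = -0.4
SSE = 3.24 + 0.09 + 1.21 + 0.49 + 1.96 + 0.64 + 1.44 + 0.04 + 2.25 + 0.16 = 11.52
s = √(11.52/8) = √1.44 ≈ 1.200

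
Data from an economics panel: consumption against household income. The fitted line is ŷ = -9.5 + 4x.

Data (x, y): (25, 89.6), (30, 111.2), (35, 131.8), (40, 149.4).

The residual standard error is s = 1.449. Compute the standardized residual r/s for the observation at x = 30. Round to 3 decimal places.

ŷ = -9.5 + 4·30 = 110.5
r = 111.2 − 110.5 = 0.7
r/s = 0.7 / 1.449 = 0.483

0.483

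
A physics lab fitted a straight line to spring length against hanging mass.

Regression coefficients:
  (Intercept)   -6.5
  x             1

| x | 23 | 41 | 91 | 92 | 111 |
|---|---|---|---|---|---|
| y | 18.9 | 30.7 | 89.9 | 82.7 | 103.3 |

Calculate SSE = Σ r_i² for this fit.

x=23: ŷ = -6.5 + 23 = 16.5; r = 18.9 − 16.5 = 2.4
x=41: ŷ = -6.5 + 41 = 34.5; r = 30.7 − 34.5 = -3.8
x=91: ŷ = -6.5 + 91 = 84.5; r = 89.9 − 84.5 = 5.4
x=92: ŷ = -6.5 + 92 = 85.5; r = 82.7 − 85.5 = -2.8
x=111: ŷ = -6.5 + 111 = 104.5; r = 103.3 − 104.5 = -1.2
SSE = 5.76 + 14.44 + 29.16 + 7.84 + 1.44 = 58.64

SSE = 58.64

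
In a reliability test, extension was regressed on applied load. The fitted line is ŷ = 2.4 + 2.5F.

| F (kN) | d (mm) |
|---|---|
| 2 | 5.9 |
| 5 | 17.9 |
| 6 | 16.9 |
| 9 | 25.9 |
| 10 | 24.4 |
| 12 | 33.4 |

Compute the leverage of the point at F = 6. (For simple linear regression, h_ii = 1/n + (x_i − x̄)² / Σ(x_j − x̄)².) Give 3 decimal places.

h = 0.193

F̄ = (2 + 5 + 6 + 9 + 10 + 12)/6 = 7.33333
Σ(F − F̄)² = 28.4444 + 5.44444 + 1.77778 + 2.77778 + 7.11111 + 21.7778 = 67.3333
h = 1/6 + (-1.33333)²/67.3333 = 0.166667 + 0.0264026 = 0.193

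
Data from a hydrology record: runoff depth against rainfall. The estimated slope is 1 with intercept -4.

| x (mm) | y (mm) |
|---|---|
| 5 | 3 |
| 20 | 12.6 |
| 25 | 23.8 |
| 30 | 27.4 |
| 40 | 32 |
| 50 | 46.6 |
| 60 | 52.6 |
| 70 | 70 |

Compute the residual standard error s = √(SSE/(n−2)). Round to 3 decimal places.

s = 3.398

x=5: ŷ = -4 + 5 = 1; e = 3 − 1 = 2
x=20: ŷ = -4 + 20 = 16; e = 12.6 − 16 = -3.4
x=25: ŷ = -4 + 25 = 21; e = 23.8 − 21 = 2.8
x=30: ŷ = -4 + 30 = 26; e = 27.4 − 26 = 1.4
x=40: ŷ = -4 + 40 = 36; e = 32 − 36 = -4
x=50: ŷ = -4 + 50 = 46; e = 46.6 − 46 = 0.6
x=60: ŷ = -4 + 60 = 56; e = 52.6 − 56 = -3.4
x=70: ŷ = -4 + 70 = 66; e = 70 − 66 = 4
SSE = 4 + 11.56 + 7.84 + 1.96 + 16 + 0.36 + 11.56 + 16 = 69.28
s = √(69.28/6) = √11.5467 ≈ 3.398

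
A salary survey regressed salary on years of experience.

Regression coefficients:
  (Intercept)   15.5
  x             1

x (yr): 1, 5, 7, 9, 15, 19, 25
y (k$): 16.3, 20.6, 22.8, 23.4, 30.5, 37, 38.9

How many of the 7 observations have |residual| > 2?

x=1: ŷ = 15.5 + 1 = 16.5; r = 16.3 − 16.5 = -0.2
x=5: ŷ = 15.5 + 5 = 20.5; r = 20.6 − 20.5 = 0.1
x=7: ŷ = 15.5 + 7 = 22.5; r = 22.8 − 22.5 = 0.3
x=9: ŷ = 15.5 + 9 = 24.5; r = 23.4 − 24.5 = -1.1
x=15: ŷ = 15.5 + 15 = 30.5; r = 30.5 − 30.5 = 0
x=19: ŷ = 15.5 + 19 = 34.5; r = 37 − 34.5 = 2.5
x=25: ŷ = 15.5 + 25 = 40.5; r = 38.9 − 40.5 = -1.6
|r| > 2: x=19 (|r|=2.5) → 1

1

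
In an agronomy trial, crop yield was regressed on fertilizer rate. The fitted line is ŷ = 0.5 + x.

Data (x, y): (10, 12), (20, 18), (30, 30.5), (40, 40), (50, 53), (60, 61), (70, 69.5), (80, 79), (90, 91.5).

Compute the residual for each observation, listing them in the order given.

x=10: ŷ = 0.5 + 10 = 10.5; r = 12 − 10.5 = 1.5
x=20: ŷ = 0.5 + 20 = 20.5; r = 18 − 20.5 = -2.5
x=30: ŷ = 0.5 + 30 = 30.5; r = 30.5 − 30.5 = 0
x=40: ŷ = 0.5 + 40 = 40.5; r = 40 − 40.5 = -0.5
x=50: ŷ = 0.5 + 50 = 50.5; r = 53 − 50.5 = 2.5
x=60: ŷ = 0.5 + 60 = 60.5; r = 61 − 60.5 = 0.5
x=70: ŷ = 0.5 + 70 = 70.5; r = 69.5 − 70.5 = -1
x=80: ŷ = 0.5 + 80 = 80.5; r = 79 − 80.5 = -1.5
x=90: ŷ = 0.5 + 90 = 90.5; r = 91.5 − 90.5 = 1

1.5, -2.5, 0, -0.5, 2.5, 0.5, -1, -1.5, 1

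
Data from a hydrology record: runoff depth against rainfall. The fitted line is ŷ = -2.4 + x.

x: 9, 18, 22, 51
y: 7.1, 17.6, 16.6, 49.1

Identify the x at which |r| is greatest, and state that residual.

x=9: ŷ = -2.4 + 9 = 6.6; r = 7.1 − 6.6 = 0.5
x=18: ŷ = -2.4 + 18 = 15.6; r = 17.6 − 15.6 = 2
x=22: ŷ = -2.4 + 22 = 19.6; r = 16.6 − 19.6 = -3
x=51: ŷ = -2.4 + 51 = 48.6; r = 49.1 − 48.6 = 0.5
Largest |r| is 3 at x = 22, residual -3.

x = 22, r = -3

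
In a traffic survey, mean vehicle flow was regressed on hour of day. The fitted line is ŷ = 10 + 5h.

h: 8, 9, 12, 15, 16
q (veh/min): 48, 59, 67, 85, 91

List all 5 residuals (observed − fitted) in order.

h=8: ŷ = 10 + 5·8 = 50; r = 48 − 50 = -2
h=9: ŷ = 10 + 5·9 = 55; r = 59 − 55 = 4
h=12: ŷ = 10 + 5·12 = 70; r = 67 − 70 = -3
h=15: ŷ = 10 + 5·15 = 85; r = 85 − 85 = 0
h=16: ŷ = 10 + 5·16 = 90; r = 91 − 90 = 1

-2, 4, -3, 0, 1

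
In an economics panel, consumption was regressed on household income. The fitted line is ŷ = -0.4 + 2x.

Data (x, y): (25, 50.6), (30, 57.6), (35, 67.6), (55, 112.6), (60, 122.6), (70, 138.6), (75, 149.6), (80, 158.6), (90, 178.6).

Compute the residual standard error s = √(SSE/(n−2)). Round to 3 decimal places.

s = 2.070

x=25: ŷ = -0.4 + 2·25 = 49.6; r = 50.6 − 49.6 = 1
x=30: ŷ = -0.4 + 2·30 = 59.6; r = 57.6 − 59.6 = -2
x=35: ŷ = -0.4 + 2·35 = 69.6; r = 67.6 − 69.6 = -2
x=55: ŷ = -0.4 + 2·55 = 109.6; r = 112.6 − 109.6 = 3
x=60: ŷ = -0.4 + 2·60 = 119.6; r = 122.6 − 119.6 = 3
x=70: ŷ = -0.4 + 2·70 = 139.6; r = 138.6 − 139.6 = -1
x=75: ŷ = -0.4 + 2·75 = 149.6; r = 149.6 − 149.6 = 0
x=80: ŷ = -0.4 + 2·80 = 159.6; r = 158.6 − 159.6 = -1
x=90: ŷ = -0.4 + 2·90 = 179.6; r = 178.6 − 179.6 = -1
SSE = 1 + 4 + 4 + 9 + 9 + 1 + 0 + 1 + 1 = 30
s = √(30/7) = √4.28571 ≈ 2.070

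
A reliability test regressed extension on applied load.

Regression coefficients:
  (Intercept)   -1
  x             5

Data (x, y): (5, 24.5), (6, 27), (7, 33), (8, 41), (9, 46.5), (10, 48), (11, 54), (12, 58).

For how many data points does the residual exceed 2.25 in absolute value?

1

x=5: ŷ = -1 + 5·5 = 24; r = 24.5 − 24 = 0.5
x=6: ŷ = -1 + 5·6 = 29; r = 27 − 29 = -2
x=7: ŷ = -1 + 5·7 = 34; r = 33 − 34 = -1
x=8: ŷ = -1 + 5·8 = 39; r = 41 − 39 = 2
x=9: ŷ = -1 + 5·9 = 44; r = 46.5 − 44 = 2.5
x=10: ŷ = -1 + 5·10 = 49; r = 48 − 49 = -1
x=11: ŷ = -1 + 5·11 = 54; r = 54 − 54 = 0
x=12: ŷ = -1 + 5·12 = 59; r = 58 − 59 = -1
|r| > 2.25: x=9 (|r|=2.5) → 1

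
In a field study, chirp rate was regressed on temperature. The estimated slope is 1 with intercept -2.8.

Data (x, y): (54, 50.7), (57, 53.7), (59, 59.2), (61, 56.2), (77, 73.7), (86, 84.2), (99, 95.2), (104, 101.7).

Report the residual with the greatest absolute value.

x=54: ŷ = -2.8 + 54 = 51.2; e = 50.7 − 51.2 = -0.5
x=57: ŷ = -2.8 + 57 = 54.2; e = 53.7 − 54.2 = -0.5
x=59: ŷ = -2.8 + 59 = 56.2; e = 59.2 − 56.2 = 3
x=61: ŷ = -2.8 + 61 = 58.2; e = 56.2 − 58.2 = -2
x=77: ŷ = -2.8 + 77 = 74.2; e = 73.7 − 74.2 = -0.5
x=86: ŷ = -2.8 + 86 = 83.2; e = 84.2 − 83.2 = 1
x=99: ŷ = -2.8 + 99 = 96.2; e = 95.2 − 96.2 = -1
x=104: ŷ = -2.8 + 104 = 101.2; e = 101.7 − 101.2 = 0.5
Largest |e| is 3 at x = 59, residual 3.

e = 3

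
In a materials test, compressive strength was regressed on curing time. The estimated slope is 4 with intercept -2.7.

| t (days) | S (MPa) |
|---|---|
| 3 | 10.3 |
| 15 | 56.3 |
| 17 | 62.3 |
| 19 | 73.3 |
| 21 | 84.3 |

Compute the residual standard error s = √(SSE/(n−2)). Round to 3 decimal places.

t=3: Ŝ = -2.7 + 4·3 = 9.3; e = 10.3 − 9.3 = 1
t=15: Ŝ = -2.7 + 4·15 = 57.3; e = 56.3 − 57.3 = -1
t=17: Ŝ = -2.7 + 4·17 = 65.3; e = 62.3 − 65.3 = -3
t=19: Ŝ = -2.7 + 4·19 = 73.3; e = 73.3 − 73.3 = 0
t=21: Ŝ = -2.7 + 4·21 = 81.3; e = 84.3 − 81.3 = 3
SSE = 1 + 1 + 9 + 0 + 9 = 20
s = √(20/3) = √6.66667 ≈ 2.582

s = 2.582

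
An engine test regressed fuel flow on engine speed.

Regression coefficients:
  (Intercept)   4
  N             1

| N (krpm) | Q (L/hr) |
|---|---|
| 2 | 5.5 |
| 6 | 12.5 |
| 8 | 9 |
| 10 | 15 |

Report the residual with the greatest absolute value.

e = -3

N=2: Q̂ = 4 + 2 = 6; e = 5.5 − 6 = -0.5
N=6: Q̂ = 4 + 6 = 10; e = 12.5 − 10 = 2.5
N=8: Q̂ = 4 + 8 = 12; e = 9 − 12 = -3
N=10: Q̂ = 4 + 10 = 14; e = 15 − 14 = 1
Largest |e| is 3 at N = 8, residual -3.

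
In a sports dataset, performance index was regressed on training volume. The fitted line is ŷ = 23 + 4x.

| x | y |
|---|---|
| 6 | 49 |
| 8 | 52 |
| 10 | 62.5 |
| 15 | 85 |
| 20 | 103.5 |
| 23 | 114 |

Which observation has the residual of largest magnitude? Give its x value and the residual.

x=6: ŷ = 23 + 4·6 = 47; r = 49 − 47 = 2
x=8: ŷ = 23 + 4·8 = 55; r = 52 − 55 = -3
x=10: ŷ = 23 + 4·10 = 63; r = 62.5 − 63 = -0.5
x=15: ŷ = 23 + 4·15 = 83; r = 85 − 83 = 2
x=20: ŷ = 23 + 4·20 = 103; r = 103.5 − 103 = 0.5
x=23: ŷ = 23 + 4·23 = 115; r = 114 − 115 = -1
Largest |r| is 3 at x = 8, residual -3.

x = 8, r = -3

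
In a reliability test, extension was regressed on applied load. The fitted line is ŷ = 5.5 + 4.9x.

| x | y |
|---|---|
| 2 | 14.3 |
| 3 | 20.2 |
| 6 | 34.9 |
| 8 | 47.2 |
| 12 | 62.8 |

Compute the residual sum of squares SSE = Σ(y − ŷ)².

x=2: ŷ = 5.5 + 4.9·2 = 15.3; r = 14.3 − 15.3 = -1
x=3: ŷ = 5.5 + 4.9·3 = 20.2; r = 20.2 − 20.2 = 0
x=6: ŷ = 5.5 + 4.9·6 = 34.9; r = 34.9 − 34.9 = 0
x=8: ŷ = 5.5 + 4.9·8 = 44.7; r = 47.2 − 44.7 = 2.5
x=12: ŷ = 5.5 + 4.9·12 = 64.3; r = 62.8 − 64.3 = -1.5
SSE = 1 + 0 + 0 + 6.25 + 2.25 = 9.5

SSE = 9.5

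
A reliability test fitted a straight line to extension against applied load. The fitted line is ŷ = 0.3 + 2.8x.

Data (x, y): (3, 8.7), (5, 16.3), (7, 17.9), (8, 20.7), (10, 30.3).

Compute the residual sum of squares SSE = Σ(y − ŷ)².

x=3: ŷ = 0.3 + 2.8·3 = 8.7; e = 8.7 − 8.7 = 0
x=5: ŷ = 0.3 + 2.8·5 = 14.3; e = 16.3 − 14.3 = 2
x=7: ŷ = 0.3 + 2.8·7 = 19.9; e = 17.9 − 19.9 = -2
x=8: ŷ = 0.3 + 2.8·8 = 22.7; e = 20.7 − 22.7 = -2
x=10: ŷ = 0.3 + 2.8·10 = 28.3; e = 30.3 − 28.3 = 2
SSE = 0 + 4 + 4 + 4 + 4 = 16

SSE = 16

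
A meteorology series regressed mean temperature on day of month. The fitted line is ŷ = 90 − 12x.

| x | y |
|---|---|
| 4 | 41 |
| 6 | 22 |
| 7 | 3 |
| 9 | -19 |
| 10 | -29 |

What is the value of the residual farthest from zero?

e = 4

x=4: ŷ = 90 − 12·4 = 42; e = 41 − 42 = -1
x=6: ŷ = 90 − 12·6 = 18; e = 22 − 18 = 4
x=7: ŷ = 90 − 12·7 = 6; e = 3 − 6 = -3
x=9: ŷ = 90 − 12·9 = -18; e = -19 − (-18) = -1
x=10: ŷ = 90 − 12·10 = -30; e = -29 − (-30) = 1
Largest |e| is 4 at x = 6, residual 4.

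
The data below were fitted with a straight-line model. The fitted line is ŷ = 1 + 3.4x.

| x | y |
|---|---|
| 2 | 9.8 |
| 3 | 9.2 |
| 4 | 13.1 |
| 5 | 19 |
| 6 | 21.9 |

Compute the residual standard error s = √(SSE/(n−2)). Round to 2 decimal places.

s = 1.96

x=2: ŷ = 1 + 3.4·2 = 7.8; r = 9.8 − 7.8 = 2
x=3: ŷ = 1 + 3.4·3 = 11.2; r = 9.2 − 11.2 = -2
x=4: ŷ = 1 + 3.4·4 = 14.6; r = 13.1 − 14.6 = -1.5
x=5: ŷ = 1 + 3.4·5 = 18; r = 19 − 18 = 1
x=6: ŷ = 1 + 3.4·6 = 21.4; r = 21.9 − 21.4 = 0.5
SSE = 4 + 4 + 2.25 + 1 + 0.25 = 11.5
s = √(11.5/3) = √3.83333 ≈ 1.96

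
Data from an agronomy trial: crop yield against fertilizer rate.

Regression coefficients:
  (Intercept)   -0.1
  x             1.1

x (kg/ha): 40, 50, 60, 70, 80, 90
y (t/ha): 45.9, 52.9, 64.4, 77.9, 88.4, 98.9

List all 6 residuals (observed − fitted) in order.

2, -2, -1.5, 1, 0.5, 0

x=40: ŷ = -0.1 + 1.1·40 = 43.9; e = 45.9 − 43.9 = 2
x=50: ŷ = -0.1 + 1.1·50 = 54.9; e = 52.9 − 54.9 = -2
x=60: ŷ = -0.1 + 1.1·60 = 65.9; e = 64.4 − 65.9 = -1.5
x=70: ŷ = -0.1 + 1.1·70 = 76.9; e = 77.9 − 76.9 = 1
x=80: ŷ = -0.1 + 1.1·80 = 87.9; e = 88.4 − 87.9 = 0.5
x=90: ŷ = -0.1 + 1.1·90 = 98.9; e = 98.9 − 98.9 = 0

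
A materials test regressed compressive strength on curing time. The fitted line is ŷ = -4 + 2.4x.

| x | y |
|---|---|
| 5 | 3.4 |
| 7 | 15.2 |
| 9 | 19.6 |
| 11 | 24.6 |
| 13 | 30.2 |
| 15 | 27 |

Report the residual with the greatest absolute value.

r = -5

x=5: ŷ = -4 + 2.4·5 = 8; r = 3.4 − 8 = -4.6
x=7: ŷ = -4 + 2.4·7 = 12.8; r = 15.2 − 12.8 = 2.4
x=9: ŷ = -4 + 2.4·9 = 17.6; r = 19.6 − 17.6 = 2
x=11: ŷ = -4 + 2.4·11 = 22.4; r = 24.6 − 22.4 = 2.2
x=13: ŷ = -4 + 2.4·13 = 27.2; r = 30.2 − 27.2 = 3
x=15: ŷ = -4 + 2.4·15 = 32; r = 27 − 32 = -5
Largest |r| is 5 at x = 15, residual -5.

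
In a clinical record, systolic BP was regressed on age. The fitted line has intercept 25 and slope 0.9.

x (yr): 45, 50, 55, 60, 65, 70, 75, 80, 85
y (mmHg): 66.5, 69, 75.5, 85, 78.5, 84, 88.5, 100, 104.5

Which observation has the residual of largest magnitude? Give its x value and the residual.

x=45: ŷ = 25 + 0.9·45 = 65.5; r = 66.5 − 65.5 = 1
x=50: ŷ = 25 + 0.9·50 = 70; r = 69 − 70 = -1
x=55: ŷ = 25 + 0.9·55 = 74.5; r = 75.5 − 74.5 = 1
x=60: ŷ = 25 + 0.9·60 = 79; r = 85 − 79 = 6
x=65: ŷ = 25 + 0.9·65 = 83.5; r = 78.5 − 83.5 = -5
x=70: ŷ = 25 + 0.9·70 = 88; r = 84 − 88 = -4
x=75: ŷ = 25 + 0.9·75 = 92.5; r = 88.5 − 92.5 = -4
x=80: ŷ = 25 + 0.9·80 = 97; r = 100 − 97 = 3
x=85: ŷ = 25 + 0.9·85 = 101.5; r = 104.5 − 101.5 = 3
Largest |r| is 6 at x = 60, residual 6.

x = 60, r = 6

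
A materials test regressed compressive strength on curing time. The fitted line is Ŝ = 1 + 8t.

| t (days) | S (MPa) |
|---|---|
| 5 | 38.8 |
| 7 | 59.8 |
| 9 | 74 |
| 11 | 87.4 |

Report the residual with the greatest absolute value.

t=5: Ŝ = 1 + 8·5 = 41; e = 38.8 − 41 = -2.2
t=7: Ŝ = 1 + 8·7 = 57; e = 59.8 − 57 = 2.8
t=9: Ŝ = 1 + 8·9 = 73; e = 74 − 73 = 1
t=11: Ŝ = 1 + 8·11 = 89; e = 87.4 − 89 = -1.6
Largest |e| is 2.8 at t = 7, residual 2.8.

e = 2.8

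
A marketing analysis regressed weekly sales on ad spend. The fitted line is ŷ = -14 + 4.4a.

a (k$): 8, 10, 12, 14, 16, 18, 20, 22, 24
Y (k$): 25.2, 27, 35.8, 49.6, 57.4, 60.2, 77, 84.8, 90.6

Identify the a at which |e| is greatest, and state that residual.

a = 18, e = -5

a=8: ŷ = -14 + 4.4·8 = 21.2; e = 25.2 − 21.2 = 4
a=10: ŷ = -14 + 4.4·10 = 30; e = 27 − 30 = -3
a=12: ŷ = -14 + 4.4·12 = 38.8; e = 35.8 − 38.8 = -3
a=14: ŷ = -14 + 4.4·14 = 47.6; e = 49.6 − 47.6 = 2
a=16: ŷ = -14 + 4.4·16 = 56.4; e = 57.4 − 56.4 = 1
a=18: ŷ = -14 + 4.4·18 = 65.2; e = 60.2 − 65.2 = -5
a=20: ŷ = -14 + 4.4·20 = 74; e = 77 − 74 = 3
a=22: ŷ = -14 + 4.4·22 = 82.8; e = 84.8 − 82.8 = 2
a=24: ŷ = -14 + 4.4·24 = 91.6; e = 90.6 − 91.6 = -1
Largest |e| is 5 at a = 18, residual -5.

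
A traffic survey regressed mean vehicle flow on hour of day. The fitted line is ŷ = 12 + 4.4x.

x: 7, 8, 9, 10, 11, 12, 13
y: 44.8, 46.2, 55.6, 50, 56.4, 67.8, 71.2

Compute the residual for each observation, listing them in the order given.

x=7: ŷ = 12 + 4.4·7 = 42.8; r = 44.8 − 42.8 = 2
x=8: ŷ = 12 + 4.4·8 = 47.2; r = 46.2 − 47.2 = -1
x=9: ŷ = 12 + 4.4·9 = 51.6; r = 55.6 − 51.6 = 4
x=10: ŷ = 12 + 4.4·10 = 56; r = 50 − 56 = -6
x=11: ŷ = 12 + 4.4·11 = 60.4; r = 56.4 − 60.4 = -4
x=12: ŷ = 12 + 4.4·12 = 64.8; r = 67.8 − 64.8 = 3
x=13: ŷ = 12 + 4.4·13 = 69.2; r = 71.2 − 69.2 = 2

2, -1, 4, -6, -4, 3, 2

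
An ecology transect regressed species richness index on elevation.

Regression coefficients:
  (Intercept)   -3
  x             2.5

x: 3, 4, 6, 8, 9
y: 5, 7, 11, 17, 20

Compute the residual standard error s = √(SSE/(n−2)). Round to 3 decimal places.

s = 0.707

x=3: ŷ = -3 + 2.5·3 = 4.5; e = 5 − 4.5 = 0.5
x=4: ŷ = -3 + 2.5·4 = 7; e = 7 − 7 = 0
x=6: ŷ = -3 + 2.5·6 = 12; e = 11 − 12 = -1
x=8: ŷ = -3 + 2.5·8 = 17; e = 17 − 17 = 0
x=9: ŷ = -3 + 2.5·9 = 19.5; e = 20 − 19.5 = 0.5
SSE = 0.25 + 0 + 1 + 0 + 0.25 = 1.5
s = √(1.5/3) = √0.5 ≈ 0.707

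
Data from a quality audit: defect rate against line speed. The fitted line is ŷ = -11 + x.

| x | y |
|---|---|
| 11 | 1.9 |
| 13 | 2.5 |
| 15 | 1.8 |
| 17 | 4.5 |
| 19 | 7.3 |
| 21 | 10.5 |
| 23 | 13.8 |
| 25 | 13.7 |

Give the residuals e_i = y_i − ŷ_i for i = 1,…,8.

x=11: ŷ = -11 + 11 = 0; e = 1.9 − 0 = 1.9
x=13: ŷ = -11 + 13 = 2; e = 2.5 − 2 = 0.5
x=15: ŷ = -11 + 15 = 4; e = 1.8 − 4 = -2.2
x=17: ŷ = -11 + 17 = 6; e = 4.5 − 6 = -1.5
x=19: ŷ = -11 + 19 = 8; e = 7.3 − 8 = -0.7
x=21: ŷ = -11 + 21 = 10; e = 10.5 − 10 = 0.5
x=23: ŷ = -11 + 23 = 12; e = 13.8 − 12 = 1.8
x=25: ŷ = -11 + 25 = 14; e = 13.7 − 14 = -0.3

1.9, 0.5, -2.2, -1.5, -0.7, 0.5, 1.8, -0.3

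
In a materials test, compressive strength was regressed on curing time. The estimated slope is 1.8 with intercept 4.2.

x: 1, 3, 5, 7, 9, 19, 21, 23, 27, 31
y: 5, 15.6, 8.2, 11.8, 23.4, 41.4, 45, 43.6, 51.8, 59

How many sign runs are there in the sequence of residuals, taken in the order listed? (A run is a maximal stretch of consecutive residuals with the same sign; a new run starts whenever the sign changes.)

x=1: ŷ = 4.2 + 1.8·1 = 6; r = 5 − 6 = -1
x=3: ŷ = 4.2 + 1.8·3 = 9.6; r = 15.6 − 9.6 = 6
x=5: ŷ = 4.2 + 1.8·5 = 13.2; r = 8.2 − 13.2 = -5
x=7: ŷ = 4.2 + 1.8·7 = 16.8; r = 11.8 − 16.8 = -5
x=9: ŷ = 4.2 + 1.8·9 = 20.4; r = 23.4 − 20.4 = 3
x=19: ŷ = 4.2 + 1.8·19 = 38.4; r = 41.4 − 38.4 = 3
x=21: ŷ = 4.2 + 1.8·21 = 42; r = 45 − 42 = 3
x=23: ŷ = 4.2 + 1.8·23 = 45.6; r = 43.6 − 45.6 = -2
x=27: ŷ = 4.2 + 1.8·27 = 52.8; r = 51.8 − 52.8 = -1
x=31: ŷ = 4.2 + 1.8·31 = 60; r = 59 − 60 = -1
Signs: − + − − + + + − − −
Runs: −×1, +×1, −×2, +×3, −×3 → 5

5 runs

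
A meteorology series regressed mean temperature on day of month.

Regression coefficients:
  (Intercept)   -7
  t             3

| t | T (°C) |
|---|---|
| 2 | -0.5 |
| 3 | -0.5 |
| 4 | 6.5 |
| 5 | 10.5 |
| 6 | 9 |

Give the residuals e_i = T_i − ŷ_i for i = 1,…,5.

t=2: ŷ = -7 + 3·2 = -1; e = -0.5 − (-1) = 0.5
t=3: ŷ = -7 + 3·3 = 2; e = -0.5 − 2 = -2.5
t=4: ŷ = -7 + 3·4 = 5; e = 6.5 − 5 = 1.5
t=5: ŷ = -7 + 3·5 = 8; e = 10.5 − 8 = 2.5
t=6: ŷ = -7 + 3·6 = 11; e = 9 − 11 = -2

0.5, -2.5, 1.5, 2.5, -2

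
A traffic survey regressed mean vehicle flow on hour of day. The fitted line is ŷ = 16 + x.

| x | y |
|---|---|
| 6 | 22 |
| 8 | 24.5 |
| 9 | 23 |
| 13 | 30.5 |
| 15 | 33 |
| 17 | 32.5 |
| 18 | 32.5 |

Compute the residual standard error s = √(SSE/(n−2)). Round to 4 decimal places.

x=6: ŷ = 16 + 6 = 22; e = 22 − 22 = 0
x=8: ŷ = 16 + 8 = 24; e = 24.5 − 24 = 0.5
x=9: ŷ = 16 + 9 = 25; e = 23 − 25 = -2
x=13: ŷ = 16 + 13 = 29; e = 30.5 − 29 = 1.5
x=15: ŷ = 16 + 15 = 31; e = 33 − 31 = 2
x=17: ŷ = 16 + 17 = 33; e = 32.5 − 33 = -0.5
x=18: ŷ = 16 + 18 = 34; e = 32.5 − 34 = -1.5
SSE = 0 + 0.25 + 4 + 2.25 + 4 + 0.25 + 2.25 = 13
s = √(13/5) = √2.6 ≈ 1.6125

s = 1.6125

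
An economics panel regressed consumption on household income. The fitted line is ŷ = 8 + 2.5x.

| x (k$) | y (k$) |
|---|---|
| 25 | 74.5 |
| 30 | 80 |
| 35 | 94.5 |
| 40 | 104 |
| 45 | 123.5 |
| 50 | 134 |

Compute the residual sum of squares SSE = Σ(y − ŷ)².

x=25: ŷ = 8 + 2.5·25 = 70.5; r = 74.5 − 70.5 = 4
x=30: ŷ = 8 + 2.5·30 = 83; r = 80 − 83 = -3
x=35: ŷ = 8 + 2.5·35 = 95.5; r = 94.5 − 95.5 = -1
x=40: ŷ = 8 + 2.5·40 = 108; r = 104 − 108 = -4
x=45: ŷ = 8 + 2.5·45 = 120.5; r = 123.5 − 120.5 = 3
x=50: ŷ = 8 + 2.5·50 = 133; r = 134 − 133 = 1
SSE = 16 + 9 + 1 + 16 + 9 + 1 = 52

SSE = 52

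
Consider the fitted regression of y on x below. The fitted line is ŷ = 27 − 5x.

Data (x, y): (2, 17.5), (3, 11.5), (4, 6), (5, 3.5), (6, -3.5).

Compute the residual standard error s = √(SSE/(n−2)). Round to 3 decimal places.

s = 1.155

x=2: ŷ = 27 − 5·2 = 17; e = 17.5 − 17 = 0.5
x=3: ŷ = 27 − 5·3 = 12; e = 11.5 − 12 = -0.5
x=4: ŷ = 27 − 5·4 = 7; e = 6 − 7 = -1
x=5: ŷ = 27 − 5·5 = 2; e = 3.5 − 2 = 1.5
x=6: ŷ = 27 − 5·6 = -3; e = -3.5 − (-3) = -0.5
SSE = 0.25 + 0.25 + 1 + 2.25 + 0.25 = 4
s = √(4/3) = √1.33333 ≈ 1.155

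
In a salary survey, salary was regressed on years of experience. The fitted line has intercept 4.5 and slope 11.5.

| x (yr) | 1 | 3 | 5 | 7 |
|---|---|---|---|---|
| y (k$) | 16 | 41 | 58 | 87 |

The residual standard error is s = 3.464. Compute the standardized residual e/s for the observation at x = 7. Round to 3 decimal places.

0.577

ŷ = 4.5 + 11.5·7 = 85
e = 87 − 85 = 2
e/s = 2 / 3.464 = 0.577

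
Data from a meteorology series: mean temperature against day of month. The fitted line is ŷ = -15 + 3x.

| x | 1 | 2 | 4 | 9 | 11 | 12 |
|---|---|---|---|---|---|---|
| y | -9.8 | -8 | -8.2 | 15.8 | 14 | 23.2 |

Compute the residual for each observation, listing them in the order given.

2.2, 1, -5.2, 3.8, -4, 2.2

x=1: ŷ = -15 + 3·1 = -12; r = -9.8 − (-12) = 2.2
x=2: ŷ = -15 + 3·2 = -9; r = -8 − (-9) = 1
x=4: ŷ = -15 + 3·4 = -3; r = -8.2 − (-3) = -5.2
x=9: ŷ = -15 + 3·9 = 12; r = 15.8 − 12 = 3.8
x=11: ŷ = -15 + 3·11 = 18; r = 14 − 18 = -4
x=12: ŷ = -15 + 3·12 = 21; r = 23.2 − 21 = 2.2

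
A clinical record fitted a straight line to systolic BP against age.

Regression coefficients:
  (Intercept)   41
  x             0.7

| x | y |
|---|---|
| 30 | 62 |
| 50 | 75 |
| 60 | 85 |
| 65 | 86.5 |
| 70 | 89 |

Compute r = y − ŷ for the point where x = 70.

ŷ = 41 + 0.7·70 = 90
r = 89 − 90 = -1

r = -1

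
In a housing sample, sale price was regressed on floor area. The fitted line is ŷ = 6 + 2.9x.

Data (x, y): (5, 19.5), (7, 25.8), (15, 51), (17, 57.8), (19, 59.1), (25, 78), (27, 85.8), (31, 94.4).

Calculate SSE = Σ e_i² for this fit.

SSE = 18.5

x=5: ŷ = 6 + 2.9·5 = 20.5; e = 19.5 − 20.5 = -1
x=7: ŷ = 6 + 2.9·7 = 26.3; e = 25.8 − 26.3 = -0.5
x=15: ŷ = 6 + 2.9·15 = 49.5; e = 51 − 49.5 = 1.5
x=17: ŷ = 6 + 2.9·17 = 55.3; e = 57.8 − 55.3 = 2.5
x=19: ŷ = 6 + 2.9·19 = 61.1; e = 59.1 − 61.1 = -2
x=25: ŷ = 6 + 2.9·25 = 78.5; e = 78 − 78.5 = -0.5
x=27: ŷ = 6 + 2.9·27 = 84.3; e = 85.8 − 84.3 = 1.5
x=31: ŷ = 6 + 2.9·31 = 95.9; e = 94.4 − 95.9 = -1.5
SSE = 1 + 0.25 + 2.25 + 6.25 + 4 + 0.25 + 2.25 + 2.25 = 18.5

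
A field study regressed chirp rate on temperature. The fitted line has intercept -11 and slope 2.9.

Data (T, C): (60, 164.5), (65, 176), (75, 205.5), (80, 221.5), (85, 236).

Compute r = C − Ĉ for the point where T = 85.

r = 0.5

Ĉ = -11 + 2.9·85 = 235.5
r = 236 − 235.5 = 0.5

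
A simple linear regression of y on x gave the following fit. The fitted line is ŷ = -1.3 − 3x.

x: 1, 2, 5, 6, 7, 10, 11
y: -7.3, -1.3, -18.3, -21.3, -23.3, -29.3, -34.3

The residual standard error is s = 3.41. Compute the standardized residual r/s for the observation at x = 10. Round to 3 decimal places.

0.587

ŷ = -1.3 − 3·10 = -31.3
r = -29.3 − (-31.3) = 2
r/s = 2 / 3.41 = 0.587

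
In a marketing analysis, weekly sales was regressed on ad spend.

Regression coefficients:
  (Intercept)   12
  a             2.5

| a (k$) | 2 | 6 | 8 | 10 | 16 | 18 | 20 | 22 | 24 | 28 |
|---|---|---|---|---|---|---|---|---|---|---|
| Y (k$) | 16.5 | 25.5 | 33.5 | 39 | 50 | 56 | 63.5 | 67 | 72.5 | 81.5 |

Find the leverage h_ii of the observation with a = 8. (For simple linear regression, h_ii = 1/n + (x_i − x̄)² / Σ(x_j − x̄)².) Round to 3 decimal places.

ā = (2 + 6 + 8 + 10 + 16 + 18 + 20 + 22 + 24 + 28)/10 = 15.4
Σ(a − ā)² = 179.56 + 88.36 + 54.76 + 29.16 + 0.36 + 6.76 + 21.16 + 43.56 + 73.96 + 158.76 = 656.4
h = 1/10 + (-7.4)²/656.4 = 0.1 + 0.0834247 = 0.183

h = 0.183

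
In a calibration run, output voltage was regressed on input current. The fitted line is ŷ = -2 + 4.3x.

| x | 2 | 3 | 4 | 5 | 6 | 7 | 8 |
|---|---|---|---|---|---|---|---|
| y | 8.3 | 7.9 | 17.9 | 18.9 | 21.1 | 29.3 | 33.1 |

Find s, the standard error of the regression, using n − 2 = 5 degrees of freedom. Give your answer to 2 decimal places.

x=2: ŷ = -2 + 4.3·2 = 6.6; e = 8.3 − 6.6 = 1.7
x=3: ŷ = -2 + 4.3·3 = 10.9; e = 7.9 − 10.9 = -3
x=4: ŷ = -2 + 4.3·4 = 15.2; e = 17.9 − 15.2 = 2.7
x=5: ŷ = -2 + 4.3·5 = 19.5; e = 18.9 − 19.5 = -0.6
x=6: ŷ = -2 + 4.3·6 = 23.8; e = 21.1 − 23.8 = -2.7
x=7: ŷ = -2 + 4.3·7 = 28.1; e = 29.3 − 28.1 = 1.2
x=8: ŷ = -2 + 4.3·8 = 32.4; e = 33.1 − 32.4 = 0.7
SSE = 2.89 + 9 + 7.29 + 0.36 + 7.29 + 1.44 + 0.49 = 28.76
s = √(28.76/5) = √5.752 ≈ 2.40

s = 2.40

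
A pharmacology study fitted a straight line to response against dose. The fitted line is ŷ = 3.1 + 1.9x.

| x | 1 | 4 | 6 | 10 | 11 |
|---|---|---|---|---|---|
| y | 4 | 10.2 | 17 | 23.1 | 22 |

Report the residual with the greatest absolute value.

e = 2.5

x=1: ŷ = 3.1 + 1.9·1 = 5; e = 4 − 5 = -1
x=4: ŷ = 3.1 + 1.9·4 = 10.7; e = 10.2 − 10.7 = -0.5
x=6: ŷ = 3.1 + 1.9·6 = 14.5; e = 17 − 14.5 = 2.5
x=10: ŷ = 3.1 + 1.9·10 = 22.1; e = 23.1 − 22.1 = 1
x=11: ŷ = 3.1 + 1.9·11 = 24; e = 22 − 24 = -2
Largest |e| is 2.5 at x = 6, residual 2.5.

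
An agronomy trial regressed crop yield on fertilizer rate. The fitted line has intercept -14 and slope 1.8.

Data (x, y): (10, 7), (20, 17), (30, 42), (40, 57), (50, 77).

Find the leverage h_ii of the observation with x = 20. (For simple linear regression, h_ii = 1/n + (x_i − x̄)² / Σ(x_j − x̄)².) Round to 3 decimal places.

h = 0.300

x̄ = (10 + 20 + 30 + 40 + 50)/5 = 30
Σ(x − x̄)² = 400 + 100 + 0 + 100 + 400 = 1000
h = 1/5 + (-10)²/1000 = 0.2 + 0.1 = 0.300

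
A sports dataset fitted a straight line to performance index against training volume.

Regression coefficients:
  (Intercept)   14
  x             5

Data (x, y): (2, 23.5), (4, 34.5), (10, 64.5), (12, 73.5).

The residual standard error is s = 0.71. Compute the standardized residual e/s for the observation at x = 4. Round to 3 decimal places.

ŷ = 14 + 5·4 = 34
e = 34.5 − 34 = 0.5
e/s = 0.5 / 0.71 = 0.704

0.704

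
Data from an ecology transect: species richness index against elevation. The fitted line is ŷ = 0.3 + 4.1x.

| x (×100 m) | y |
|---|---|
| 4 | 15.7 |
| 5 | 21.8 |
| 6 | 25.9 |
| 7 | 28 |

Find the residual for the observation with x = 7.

r = -1

ŷ = 0.3 + 4.1·7 = 29
r = 28 − 29 = -1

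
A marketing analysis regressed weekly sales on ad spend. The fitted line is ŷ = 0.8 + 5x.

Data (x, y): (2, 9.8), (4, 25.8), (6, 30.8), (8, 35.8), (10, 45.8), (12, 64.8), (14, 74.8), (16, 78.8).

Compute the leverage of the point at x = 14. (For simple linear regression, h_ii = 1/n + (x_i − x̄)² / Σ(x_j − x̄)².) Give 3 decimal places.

h = 0.274

x̄ = (2 + 4 + 6 + 8 + 10 + 12 + 14 + 16)/8 = 9
Σ(x − x̄)² = 49 + 25 + 9 + 1 + 1 + 9 + 25 + 49 = 168
h = 1/8 + (5)²/168 = 0.125 + 0.14881 = 0.274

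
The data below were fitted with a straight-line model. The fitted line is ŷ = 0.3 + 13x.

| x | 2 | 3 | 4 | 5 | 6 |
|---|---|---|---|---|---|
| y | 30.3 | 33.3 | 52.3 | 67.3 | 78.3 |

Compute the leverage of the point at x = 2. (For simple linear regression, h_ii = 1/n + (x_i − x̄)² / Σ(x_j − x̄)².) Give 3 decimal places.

x̄ = (2 + 3 + 4 + 5 + 6)/5 = 4
Σ(x − x̄)² = 4 + 1 + 0 + 1 + 4 = 10
h = 1/5 + (-2)²/10 = 0.2 + 0.4 = 0.600

h = 0.600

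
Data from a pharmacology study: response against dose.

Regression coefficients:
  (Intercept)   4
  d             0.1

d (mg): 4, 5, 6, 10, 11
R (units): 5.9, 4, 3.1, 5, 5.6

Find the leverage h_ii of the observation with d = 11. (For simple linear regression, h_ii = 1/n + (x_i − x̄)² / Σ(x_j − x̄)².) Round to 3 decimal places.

h = 0.572

d̄ = (4 + 5 + 6 + 10 + 11)/5 = 7.2
Σ(d − d̄)² = 10.24 + 4.84 + 1.44 + 7.84 + 14.44 = 38.8
h = 1/5 + (3.8)²/38.8 = 0.2 + 0.372165 = 0.572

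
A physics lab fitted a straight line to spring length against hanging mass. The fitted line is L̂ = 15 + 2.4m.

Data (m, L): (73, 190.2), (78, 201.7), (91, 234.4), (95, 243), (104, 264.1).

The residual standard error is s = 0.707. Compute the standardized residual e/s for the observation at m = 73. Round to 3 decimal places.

0.000

L̂ = 15 + 2.4·73 = 190.2
e = 190.2 − 190.2 = 0
e/s = 0 / 0.707 = 0.000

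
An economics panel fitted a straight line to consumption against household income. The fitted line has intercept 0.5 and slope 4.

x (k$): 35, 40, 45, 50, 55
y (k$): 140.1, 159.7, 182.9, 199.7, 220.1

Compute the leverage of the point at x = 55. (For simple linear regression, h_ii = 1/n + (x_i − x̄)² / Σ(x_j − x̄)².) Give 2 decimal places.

x̄ = (35 + 40 + 45 + 50 + 55)/5 = 45
Σ(x − x̄)² = 100 + 25 + 0 + 25 + 100 = 250
h = 1/5 + (10)²/250 = 0.2 + 0.4 = 0.60

h = 0.60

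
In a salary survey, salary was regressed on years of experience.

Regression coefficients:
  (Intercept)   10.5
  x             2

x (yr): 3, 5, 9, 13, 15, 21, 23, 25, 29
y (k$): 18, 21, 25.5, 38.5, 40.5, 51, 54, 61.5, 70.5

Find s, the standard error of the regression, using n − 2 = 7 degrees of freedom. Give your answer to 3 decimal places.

x=3: ŷ = 10.5 + 2·3 = 16.5; e = 18 − 16.5 = 1.5
x=5: ŷ = 10.5 + 2·5 = 20.5; e = 21 − 20.5 = 0.5
x=9: ŷ = 10.5 + 2·9 = 28.5; e = 25.5 − 28.5 = -3
x=13: ŷ = 10.5 + 2·13 = 36.5; e = 38.5 − 36.5 = 2
x=15: ŷ = 10.5 + 2·15 = 40.5; e = 40.5 − 40.5 = 0
x=21: ŷ = 10.5 + 2·21 = 52.5; e = 51 − 52.5 = -1.5
x=23: ŷ = 10.5 + 2·23 = 56.5; e = 54 − 56.5 = -2.5
x=25: ŷ = 10.5 + 2·25 = 60.5; e = 61.5 − 60.5 = 1
x=29: ŷ = 10.5 + 2·29 = 68.5; e = 70.5 − 68.5 = 2
SSE = 2.25 + 0.25 + 9 + 4 + 0 + 2.25 + 6.25 + 1 + 4 = 29
s = √(29/7) = √4.14286 ≈ 2.035

s = 2.035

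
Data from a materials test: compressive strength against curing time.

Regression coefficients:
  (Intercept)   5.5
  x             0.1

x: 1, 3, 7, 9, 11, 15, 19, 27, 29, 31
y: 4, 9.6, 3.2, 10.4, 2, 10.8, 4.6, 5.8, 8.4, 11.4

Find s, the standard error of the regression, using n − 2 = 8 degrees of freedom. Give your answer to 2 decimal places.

x=1: ŷ = 5.5 + 0.1·1 = 5.6; e = 4 − 5.6 = -1.6
x=3: ŷ = 5.5 + 0.1·3 = 5.8; e = 9.6 − 5.8 = 3.8
x=7: ŷ = 5.5 + 0.1·7 = 6.2; e = 3.2 − 6.2 = -3
x=9: ŷ = 5.5 + 0.1·9 = 6.4; e = 10.4 − 6.4 = 4
x=11: ŷ = 5.5 + 0.1·11 = 6.6; e = 2 − 6.6 = -4.6
x=15: ŷ = 5.5 + 0.1·15 = 7; e = 10.8 − 7 = 3.8
x=19: ŷ = 5.5 + 0.1·19 = 7.4; e = 4.6 − 7.4 = -2.8
x=27: ŷ = 5.5 + 0.1·27 = 8.2; e = 5.8 − 8.2 = -2.4
x=29: ŷ = 5.5 + 0.1·29 = 8.4; e = 8.4 − 8.4 = 0
x=31: ŷ = 5.5 + 0.1·31 = 8.6; e = 11.4 − 8.6 = 2.8
SSE = 2.56 + 14.44 + 9 + 16 + 21.16 + 14.44 + 7.84 + 5.76 + 0 + 7.84 = 99.04
s = √(99.04/8) = √12.38 ≈ 3.52

s = 3.52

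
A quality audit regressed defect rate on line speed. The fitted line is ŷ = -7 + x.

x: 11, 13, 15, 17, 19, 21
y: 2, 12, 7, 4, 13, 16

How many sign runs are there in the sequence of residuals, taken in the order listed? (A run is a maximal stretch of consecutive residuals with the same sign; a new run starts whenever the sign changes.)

x=11: ŷ = -7 + 11 = 4; e = 2 − 4 = -2
x=13: ŷ = -7 + 13 = 6; e = 12 − 6 = 6
x=15: ŷ = -7 + 15 = 8; e = 7 − 8 = -1
x=17: ŷ = -7 + 17 = 10; e = 4 − 10 = -6
x=19: ŷ = -7 + 19 = 12; e = 13 − 12 = 1
x=21: ŷ = -7 + 21 = 14; e = 16 − 14 = 2
Signs: − + − − + +
Runs: −×1, +×1, −×2, +×2 → 4

4 runs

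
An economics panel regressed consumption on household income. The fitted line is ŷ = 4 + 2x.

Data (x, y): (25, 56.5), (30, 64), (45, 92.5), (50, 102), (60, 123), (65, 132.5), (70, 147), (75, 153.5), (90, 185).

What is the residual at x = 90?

ŷ = 4 + 2·90 = 184
e = 185 − 184 = 1

e = 1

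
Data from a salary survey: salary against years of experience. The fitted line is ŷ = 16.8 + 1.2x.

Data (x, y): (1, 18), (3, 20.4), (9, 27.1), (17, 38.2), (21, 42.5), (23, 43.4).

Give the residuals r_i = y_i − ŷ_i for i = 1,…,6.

0, 0, -0.5, 1, 0.5, -1

x=1: ŷ = 16.8 + 1.2·1 = 18; r = 18 − 18 = 0
x=3: ŷ = 16.8 + 1.2·3 = 20.4; r = 20.4 − 20.4 = 0
x=9: ŷ = 16.8 + 1.2·9 = 27.6; r = 27.1 − 27.6 = -0.5
x=17: ŷ = 16.8 + 1.2·17 = 37.2; r = 38.2 − 37.2 = 1
x=21: ŷ = 16.8 + 1.2·21 = 42; r = 42.5 − 42 = 0.5
x=23: ŷ = 16.8 + 1.2·23 = 44.4; r = 43.4 − 44.4 = -1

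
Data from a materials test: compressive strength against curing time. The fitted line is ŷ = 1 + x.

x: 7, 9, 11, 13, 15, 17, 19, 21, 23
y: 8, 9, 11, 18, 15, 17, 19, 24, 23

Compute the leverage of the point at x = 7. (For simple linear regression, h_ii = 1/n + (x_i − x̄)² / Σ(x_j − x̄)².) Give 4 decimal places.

x̄ = (7 + 9 + 11 + 13 + 15 + 17 + 19 + 21 + 23)/9 = 15
Σ(x − x̄)² = 64 + 36 + 16 + 4 + 0 + 4 + 16 + 36 + 64 = 240
h = 1/9 + (-8)²/240 = 0.111111 + 0.266667 = 0.3778

h = 0.3778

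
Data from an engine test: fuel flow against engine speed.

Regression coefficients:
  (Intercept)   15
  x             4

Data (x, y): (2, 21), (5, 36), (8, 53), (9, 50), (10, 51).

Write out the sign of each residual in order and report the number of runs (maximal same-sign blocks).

x=2: ŷ = 15 + 4·2 = 23; r = 21 − 23 = -2
x=5: ŷ = 15 + 4·5 = 35; r = 36 − 35 = 1
x=8: ŷ = 15 + 4·8 = 47; r = 53 − 47 = 6
x=9: ŷ = 15 + 4·9 = 51; r = 50 − 51 = -1
x=10: ŷ = 15 + 4·10 = 55; r = 51 − 55 = -4
Signs: − + + − −
Runs: −×1, +×2, −×2 → 3

3 runs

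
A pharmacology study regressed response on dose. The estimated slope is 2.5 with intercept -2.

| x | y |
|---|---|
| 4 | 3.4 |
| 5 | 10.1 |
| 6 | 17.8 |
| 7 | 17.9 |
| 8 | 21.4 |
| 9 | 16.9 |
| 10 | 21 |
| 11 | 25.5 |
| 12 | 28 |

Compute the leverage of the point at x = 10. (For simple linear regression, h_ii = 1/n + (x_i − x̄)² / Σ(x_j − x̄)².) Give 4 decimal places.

h = 0.1778

x̄ = (4 + 5 + 6 + 7 + 8 + 9 + 10 + 11 + 12)/9 = 8
Σ(x − x̄)² = 16 + 9 + 4 + 1 + 0 + 1 + 4 + 9 + 16 = 60
h = 1/9 + (2)²/60 = 0.111111 + 0.0666667 = 0.1778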